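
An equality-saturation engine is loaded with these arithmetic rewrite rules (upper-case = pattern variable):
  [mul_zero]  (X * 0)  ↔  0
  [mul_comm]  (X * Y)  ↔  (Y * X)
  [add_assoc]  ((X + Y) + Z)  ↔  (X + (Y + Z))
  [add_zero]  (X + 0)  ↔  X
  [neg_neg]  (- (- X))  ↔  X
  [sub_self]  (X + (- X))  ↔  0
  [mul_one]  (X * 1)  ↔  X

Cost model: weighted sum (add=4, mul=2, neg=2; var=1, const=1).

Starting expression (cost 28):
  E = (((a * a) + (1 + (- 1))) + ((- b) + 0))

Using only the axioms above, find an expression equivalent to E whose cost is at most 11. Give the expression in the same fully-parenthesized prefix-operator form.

(1) ((- b) + 0)  =[add_zero →]=  (- b)    ⊢ (((a * a) + (1 + (- 1))) + (- b))
(2) (1 + (- 1))  =[sub_self →]=  0    ⊢ (((a * a) + 0) + (- b))
(3) ((a * a) + 0)  =[add_zero →]=  (a * a)    ⊢ cost 11, within 11

((a * a) + (- b))   [cost 11]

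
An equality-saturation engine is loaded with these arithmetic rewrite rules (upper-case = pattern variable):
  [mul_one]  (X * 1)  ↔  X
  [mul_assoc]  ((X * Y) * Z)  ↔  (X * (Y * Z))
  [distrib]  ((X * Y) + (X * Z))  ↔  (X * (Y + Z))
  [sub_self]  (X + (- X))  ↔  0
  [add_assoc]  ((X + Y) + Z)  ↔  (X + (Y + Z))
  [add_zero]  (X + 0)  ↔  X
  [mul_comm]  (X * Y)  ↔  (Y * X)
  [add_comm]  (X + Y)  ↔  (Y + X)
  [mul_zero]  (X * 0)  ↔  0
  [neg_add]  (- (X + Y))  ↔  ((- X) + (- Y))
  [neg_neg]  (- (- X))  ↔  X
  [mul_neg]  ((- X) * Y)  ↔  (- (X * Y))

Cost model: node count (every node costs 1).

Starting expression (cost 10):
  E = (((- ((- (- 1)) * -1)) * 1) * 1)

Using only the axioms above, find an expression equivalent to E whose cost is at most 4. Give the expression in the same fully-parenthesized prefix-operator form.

(1) (((- ((- (- 1)) * -1)) * 1) * 1)  =[mul_one →]=  ((- ((- (- 1)) * -1)) * 1)
(2) ((- ((- (- 1)) * -1)) * 1)  =[mul_neg →]=  (- (((- (- 1)) * -1) * 1))
(3) (((- (- 1)) * -1) * 1)  =[mul_one →]=  ((- (- 1)) * -1)    ⊢ (- ((- (- 1)) * -1))
(4) (- (- 1))  =[neg_neg →]=  1    ⊢ cost 4, within 4

(- (1 * -1))   [cost 4]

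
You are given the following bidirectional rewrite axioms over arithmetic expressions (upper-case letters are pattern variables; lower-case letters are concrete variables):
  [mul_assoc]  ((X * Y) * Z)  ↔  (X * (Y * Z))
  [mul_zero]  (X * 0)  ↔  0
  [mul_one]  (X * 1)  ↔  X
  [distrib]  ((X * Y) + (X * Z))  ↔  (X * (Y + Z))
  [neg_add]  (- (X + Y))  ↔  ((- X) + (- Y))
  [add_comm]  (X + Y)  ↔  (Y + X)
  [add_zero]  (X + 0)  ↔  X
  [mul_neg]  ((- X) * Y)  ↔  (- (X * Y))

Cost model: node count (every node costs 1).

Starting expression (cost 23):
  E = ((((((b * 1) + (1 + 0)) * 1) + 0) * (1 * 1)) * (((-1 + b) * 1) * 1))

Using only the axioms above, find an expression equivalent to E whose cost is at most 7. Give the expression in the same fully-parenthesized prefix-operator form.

1. [add_zero →] ((((b * 1) + (1 + 0)) * 1) + 0)  →  (((b * 1) + (1 + 0)) * 1);  E = (((((b * 1) + (1 + 0)) * 1) * (1 * 1)) * (((-1 + b) * 1) * 1))
2. [mul_one →] (((b * 1) + (1 + 0)) * 1)  →  ((b * 1) + (1 + 0));  E = ((((b * 1) + (1 + 0)) * (1 * 1)) * (((-1 + b) * 1) * 1))
3. [mul_one →] ((-1 + b) * 1)  →  (-1 + b);  E = ((((b * 1) + (1 + 0)) * (1 * 1)) * ((-1 + b) * 1))
4. [add_zero →] (1 + 0)  →  1;  E = ((((b * 1) + 1) * (1 * 1)) * ((-1 + b) * 1))
5. [mul_one →] ((-1 + b) * 1)  →  (-1 + b);  E = ((((b * 1) + 1) * (1 * 1)) * (-1 + b))
6. [mul_one →] (b * 1)  →  b;  E = (((b + 1) * (1 * 1)) * (-1 + b))
7. [mul_one →] (1 * 1)  →  1;  E = (((b + 1) * 1) * (-1 + b))
8. [mul_one →] ((b + 1) * 1)  →  (b + 1);  cost 7 ≤ 7, done

((b + 1) * (-1 + b))   [cost 7]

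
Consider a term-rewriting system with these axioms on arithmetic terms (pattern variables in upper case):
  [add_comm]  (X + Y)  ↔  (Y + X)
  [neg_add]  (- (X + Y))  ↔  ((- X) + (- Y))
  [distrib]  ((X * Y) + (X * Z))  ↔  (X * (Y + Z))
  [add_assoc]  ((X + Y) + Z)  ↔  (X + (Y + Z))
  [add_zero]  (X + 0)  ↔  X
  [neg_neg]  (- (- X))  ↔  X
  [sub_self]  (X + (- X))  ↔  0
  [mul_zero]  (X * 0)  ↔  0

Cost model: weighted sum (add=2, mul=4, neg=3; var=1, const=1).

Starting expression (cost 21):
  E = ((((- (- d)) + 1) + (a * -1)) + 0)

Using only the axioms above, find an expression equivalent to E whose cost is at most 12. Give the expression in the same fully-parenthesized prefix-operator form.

((d + 1) + (a * -1))   [cost 12]

step 1: add_assoc (→) rewrites ((((- (- d)) + 1) + (a * -1)) + 0) into (((- (- d)) + 1) + ((a * -1) + 0))
step 2: add_zero (→) rewrites ((a * -1) + 0) into (a * -1), now (((- (- d)) + 1) + (a * -1))
step 3: neg_neg (→) rewrites (- (- d)) into d, reaching cost 12 (bound 12)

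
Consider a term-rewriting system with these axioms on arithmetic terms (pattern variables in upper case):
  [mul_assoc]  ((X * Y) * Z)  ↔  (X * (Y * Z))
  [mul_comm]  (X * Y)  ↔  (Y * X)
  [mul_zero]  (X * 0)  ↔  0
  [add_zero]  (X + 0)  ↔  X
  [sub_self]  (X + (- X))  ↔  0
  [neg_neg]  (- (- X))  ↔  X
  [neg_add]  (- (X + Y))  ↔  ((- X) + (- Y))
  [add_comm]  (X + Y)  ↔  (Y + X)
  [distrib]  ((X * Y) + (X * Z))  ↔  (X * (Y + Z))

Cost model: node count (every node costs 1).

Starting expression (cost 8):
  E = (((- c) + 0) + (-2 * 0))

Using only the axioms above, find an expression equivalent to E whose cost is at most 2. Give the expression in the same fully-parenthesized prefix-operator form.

1. [mul_zero →] (-2 * 0)  →  0;  E = (((- c) + 0) + 0)
2. [add_zero →] (((- c) + 0) + 0)  →  ((- c) + 0)
3. [add_zero →] ((- c) + 0)  →  (- c);  cost 2 ≤ 2, done

(- c)   [cost 2]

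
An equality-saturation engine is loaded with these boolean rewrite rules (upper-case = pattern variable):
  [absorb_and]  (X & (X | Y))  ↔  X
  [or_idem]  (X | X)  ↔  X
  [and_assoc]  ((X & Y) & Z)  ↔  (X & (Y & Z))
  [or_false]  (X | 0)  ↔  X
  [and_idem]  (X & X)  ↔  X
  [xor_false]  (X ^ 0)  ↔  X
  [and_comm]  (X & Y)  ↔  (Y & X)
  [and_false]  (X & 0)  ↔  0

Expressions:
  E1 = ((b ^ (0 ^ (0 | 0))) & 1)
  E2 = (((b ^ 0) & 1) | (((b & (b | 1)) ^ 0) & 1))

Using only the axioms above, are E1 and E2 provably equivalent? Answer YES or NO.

step 1: or_false (→) rewrites (0 | 0) into 0, now ((b ^ (0 ^ 0)) & 1)
step 2: xor_false (→) rewrites (0 ^ 0) into 0, now ((b ^ 0) & 1)
step 3: or_idem (←) rewrites ((b ^ 0) & 1) into (((b ^ 0) & 1) | ((b ^ 0) & 1))
step 4: absorb_and (←) rewrites b into (b & (b | 1)), which is E2

YES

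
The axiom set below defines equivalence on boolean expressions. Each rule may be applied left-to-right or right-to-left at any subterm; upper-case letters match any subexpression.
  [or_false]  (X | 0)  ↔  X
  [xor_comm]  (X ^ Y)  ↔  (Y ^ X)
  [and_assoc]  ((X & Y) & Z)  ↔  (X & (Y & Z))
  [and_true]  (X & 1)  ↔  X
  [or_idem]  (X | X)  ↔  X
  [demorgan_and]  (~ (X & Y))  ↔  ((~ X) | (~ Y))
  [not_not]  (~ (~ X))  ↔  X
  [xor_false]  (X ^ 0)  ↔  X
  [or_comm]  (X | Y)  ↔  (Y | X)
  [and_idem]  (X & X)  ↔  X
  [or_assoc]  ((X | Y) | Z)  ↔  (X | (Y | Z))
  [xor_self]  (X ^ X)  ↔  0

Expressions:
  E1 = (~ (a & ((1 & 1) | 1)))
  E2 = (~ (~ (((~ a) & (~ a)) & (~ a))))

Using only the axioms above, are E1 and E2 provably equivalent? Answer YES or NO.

(1) (1 & 1)  =[and_true →]=  1    ⊢ (~ (a & (1 | 1)))
(2) (1 | 1)  =[or_idem →]=  1    ⊢ (~ (a & 1))
(3) (a & 1)  =[and_true →]=  a    ⊢ (~ a)
(4) a  =[not_not ←]=  (~ (~ a))    ⊢ (~ (~ (~ a)))
(5) (~ a)  =[and_idem ←]=  ((~ a) & (~ a))    ⊢ (~ (~ ((~ a) & (~ a))))
(6) (~ a)  =[and_idem ←]=  ((~ a) & (~ a))    ⊢ E2

YES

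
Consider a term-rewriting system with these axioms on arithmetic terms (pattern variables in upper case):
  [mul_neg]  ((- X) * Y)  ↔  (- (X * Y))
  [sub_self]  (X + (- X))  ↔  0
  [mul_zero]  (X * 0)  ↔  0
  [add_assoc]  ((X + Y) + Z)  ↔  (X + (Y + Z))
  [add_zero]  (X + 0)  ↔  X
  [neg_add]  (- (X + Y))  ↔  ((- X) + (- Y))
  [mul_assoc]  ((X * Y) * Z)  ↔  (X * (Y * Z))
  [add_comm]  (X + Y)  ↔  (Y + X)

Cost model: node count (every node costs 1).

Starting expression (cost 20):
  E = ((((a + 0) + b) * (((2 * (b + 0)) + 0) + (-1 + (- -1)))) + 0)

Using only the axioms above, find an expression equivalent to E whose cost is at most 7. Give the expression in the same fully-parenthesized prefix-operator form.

((a + b) * (2 * b))   [cost 7]

step 1: add_zero (→) rewrites (b + 0) into b, now ((((a + 0) + b) * (((2 * b) + 0) + (-1 + (- -1)))) + 0)
step 2: add_zero (→) rewrites ((((a + 0) + b) * (((2 * b) + 0) + (-1 + (- -1)))) + 0) into (((a + 0) + b) * (((2 * b) + 0) + (-1 + (- -1))))
step 3: add_zero (→) rewrites ((2 * b) + 0) into (2 * b), now (((a + 0) + b) * ((2 * b) + (-1 + (- -1))))
step 4: add_zero (→) rewrites (a + 0) into a, now ((a + b) * ((2 * b) + (-1 + (- -1))))
step 5: sub_self (→) rewrites (-1 + (- -1)) into 0, now ((a + b) * ((2 * b) + 0))
step 6: add_zero (→) rewrites ((2 * b) + 0) into (2 * b), reaching cost 7 (bound 7)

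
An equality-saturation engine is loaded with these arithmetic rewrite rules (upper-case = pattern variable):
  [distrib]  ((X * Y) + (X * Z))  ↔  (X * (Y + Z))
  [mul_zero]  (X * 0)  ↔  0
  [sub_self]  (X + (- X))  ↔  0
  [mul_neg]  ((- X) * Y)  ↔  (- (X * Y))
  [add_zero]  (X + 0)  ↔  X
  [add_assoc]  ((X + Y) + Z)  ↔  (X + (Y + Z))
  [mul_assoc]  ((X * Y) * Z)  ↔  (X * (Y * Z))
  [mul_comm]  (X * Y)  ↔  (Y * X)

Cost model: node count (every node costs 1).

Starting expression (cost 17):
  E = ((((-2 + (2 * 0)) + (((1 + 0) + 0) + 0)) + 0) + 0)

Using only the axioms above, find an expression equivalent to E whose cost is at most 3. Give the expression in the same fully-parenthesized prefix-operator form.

1. [add_zero →] ((1 + 0) + 0)  →  (1 + 0);  E = ((((-2 + (2 * 0)) + ((1 + 0) + 0)) + 0) + 0)
2. [add_zero →] (1 + 0)  →  1;  E = ((((-2 + (2 * 0)) + (1 + 0)) + 0) + 0)
3. [mul_zero →] (2 * 0)  →  0;  E = ((((-2 + 0) + (1 + 0)) + 0) + 0)
4. [add_zero →] (1 + 0)  →  1;  E = ((((-2 + 0) + 1) + 0) + 0)
5. [add_zero →] (((-2 + 0) + 1) + 0)  →  ((-2 + 0) + 1);  E = (((-2 + 0) + 1) + 0)
6. [add_zero →] (-2 + 0)  →  -2;  E = ((-2 + 1) + 0)
7. [add_zero →] ((-2 + 1) + 0)  →  (-2 + 1);  cost 3 ≤ 3, done

(-2 + 1)   [cost 3]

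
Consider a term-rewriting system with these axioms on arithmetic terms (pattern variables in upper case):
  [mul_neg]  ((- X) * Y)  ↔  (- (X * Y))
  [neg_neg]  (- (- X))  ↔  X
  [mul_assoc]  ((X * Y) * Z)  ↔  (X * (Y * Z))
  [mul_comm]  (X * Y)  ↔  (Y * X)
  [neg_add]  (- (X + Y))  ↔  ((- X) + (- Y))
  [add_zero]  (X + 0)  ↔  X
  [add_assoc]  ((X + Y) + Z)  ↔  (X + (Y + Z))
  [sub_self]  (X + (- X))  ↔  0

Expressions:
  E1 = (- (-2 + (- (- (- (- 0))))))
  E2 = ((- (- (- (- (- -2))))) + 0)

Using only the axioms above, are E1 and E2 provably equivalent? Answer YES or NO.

step 1: neg_neg (→) rewrites (- (- (- 0))) into (- 0), now (- (-2 + (- (- 0))))
step 2: neg_neg (→) rewrites (- (- 0)) into 0, now (- (-2 + 0))
step 3: add_zero (→) rewrites (-2 + 0) into -2, now (- -2)
step 4: add_zero (←) rewrites (- -2) into ((- -2) + 0)
step 5: neg_neg (←) rewrites -2 into (- (- -2)), now ((- (- (- -2))) + 0)
step 6: neg_neg (←) rewrites -2 into (- (- -2)), which is E2

YES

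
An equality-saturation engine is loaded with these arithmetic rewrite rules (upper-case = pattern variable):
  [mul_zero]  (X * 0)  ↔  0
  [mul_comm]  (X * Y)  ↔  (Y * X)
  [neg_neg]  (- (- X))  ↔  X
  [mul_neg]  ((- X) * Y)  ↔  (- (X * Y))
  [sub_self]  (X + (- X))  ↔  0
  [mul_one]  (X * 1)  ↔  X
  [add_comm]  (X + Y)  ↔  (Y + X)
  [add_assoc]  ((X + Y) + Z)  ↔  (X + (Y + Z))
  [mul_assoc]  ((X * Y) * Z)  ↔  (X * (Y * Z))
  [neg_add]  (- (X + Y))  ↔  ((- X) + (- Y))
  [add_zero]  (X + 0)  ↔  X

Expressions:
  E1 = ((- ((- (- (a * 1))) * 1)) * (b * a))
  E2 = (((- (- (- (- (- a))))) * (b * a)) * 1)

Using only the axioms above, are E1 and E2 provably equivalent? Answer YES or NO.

YES

(1) ((- (- (a * 1))) * 1)  =[mul_one →]=  (- (- (a * 1)))    ⊢ ((- (- (- (a * 1)))) * (b * a))
(2) (a * 1)  =[mul_one →]=  a    ⊢ ((- (- (- a))) * (b * a))
(3) a  =[neg_neg ←]=  (- (- a))    ⊢ ((- (- (- (- (- a))))) * (b * a))
(4) ((- (- (- (- (- a))))) * (b * a))  =[mul_one ←]=  (((- (- (- (- (- a))))) * (b * a)) * 1)    ⊢ E2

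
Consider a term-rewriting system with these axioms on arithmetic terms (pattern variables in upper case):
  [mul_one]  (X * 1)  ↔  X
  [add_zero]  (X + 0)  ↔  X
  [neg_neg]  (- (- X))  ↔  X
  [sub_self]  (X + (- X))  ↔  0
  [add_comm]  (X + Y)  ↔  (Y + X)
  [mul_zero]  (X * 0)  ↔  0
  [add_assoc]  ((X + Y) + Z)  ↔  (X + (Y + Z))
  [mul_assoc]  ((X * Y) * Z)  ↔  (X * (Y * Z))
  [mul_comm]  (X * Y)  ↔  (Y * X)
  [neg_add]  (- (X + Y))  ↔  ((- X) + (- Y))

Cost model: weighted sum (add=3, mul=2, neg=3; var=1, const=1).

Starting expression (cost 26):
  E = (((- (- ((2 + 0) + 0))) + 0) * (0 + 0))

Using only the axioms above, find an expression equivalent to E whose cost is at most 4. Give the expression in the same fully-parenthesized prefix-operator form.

(2 * 0)   [cost 4]

(1) (2 + 0)  =[add_zero →]=  2    ⊢ (((- (- (2 + 0))) + 0) * (0 + 0))
(2) ((- (- (2 + 0))) + 0)  =[add_zero →]=  (- (- (2 + 0)))    ⊢ ((- (- (2 + 0))) * (0 + 0))
(3) (0 + 0)  =[add_zero →]=  0    ⊢ ((- (- (2 + 0))) * 0)
(4) (2 + 0)  =[add_zero →]=  2    ⊢ ((- (- 2)) * 0)
(5) (- (- 2))  =[neg_neg →]=  2    ⊢ cost 4, within 4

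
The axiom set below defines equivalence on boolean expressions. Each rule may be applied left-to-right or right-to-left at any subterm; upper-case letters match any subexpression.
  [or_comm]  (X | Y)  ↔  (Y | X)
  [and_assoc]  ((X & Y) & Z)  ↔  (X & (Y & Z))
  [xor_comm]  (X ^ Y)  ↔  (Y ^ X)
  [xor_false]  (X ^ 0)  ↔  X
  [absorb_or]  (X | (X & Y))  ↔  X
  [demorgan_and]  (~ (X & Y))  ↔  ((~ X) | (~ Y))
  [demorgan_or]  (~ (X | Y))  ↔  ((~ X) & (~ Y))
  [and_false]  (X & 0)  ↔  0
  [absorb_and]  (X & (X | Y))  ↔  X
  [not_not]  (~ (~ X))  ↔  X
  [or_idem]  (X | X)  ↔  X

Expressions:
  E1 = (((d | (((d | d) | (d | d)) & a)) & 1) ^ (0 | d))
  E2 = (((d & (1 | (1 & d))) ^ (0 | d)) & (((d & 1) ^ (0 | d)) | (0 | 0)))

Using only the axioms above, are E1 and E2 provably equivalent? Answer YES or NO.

YES

(1) ((d | d) | (d | d))  =[or_idem →]=  (d | d)    ⊢ (((d | ((d | d) & a)) & 1) ^ (0 | d))
(2) (d | d)  =[or_idem →]=  d    ⊢ (((d | (d & a)) & 1) ^ (0 | d))
(3) (d | (d & a))  =[absorb_or →]=  d    ⊢ ((d & 1) ^ (0 | d))
(4) ((d & 1) ^ (0 | d))  =[absorb_and ←]=  (((d & 1) ^ (0 | d)) & (((d & 1) ^ (0 | d)) | 0))
(5) 0  =[or_idem ←]=  (0 | 0)    ⊢ (((d & 1) ^ (0 | d)) & (((d & 1) ^ (0 | d)) | (0 | 0)))
(6) 1  =[absorb_or ←]=  (1 | (1 & d))    ⊢ E2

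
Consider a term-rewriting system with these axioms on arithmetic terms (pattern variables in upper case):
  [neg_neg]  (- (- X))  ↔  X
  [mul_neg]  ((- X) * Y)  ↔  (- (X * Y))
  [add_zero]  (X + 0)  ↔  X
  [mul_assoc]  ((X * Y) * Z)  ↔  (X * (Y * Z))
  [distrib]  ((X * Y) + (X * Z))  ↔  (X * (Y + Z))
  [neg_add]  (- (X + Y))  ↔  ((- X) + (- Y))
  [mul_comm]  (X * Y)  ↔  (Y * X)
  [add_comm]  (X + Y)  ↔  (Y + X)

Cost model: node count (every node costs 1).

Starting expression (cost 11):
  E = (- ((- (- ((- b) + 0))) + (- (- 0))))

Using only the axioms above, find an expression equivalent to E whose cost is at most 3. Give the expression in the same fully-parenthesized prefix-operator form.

(1) ((- b) + 0)  =[add_zero →]=  (- b)    ⊢ (- ((- (- (- b))) + (- (- 0))))
(2) (- (- (- b)))  =[neg_neg →]=  (- b)    ⊢ (- ((- b) + (- (- 0))))
(3) (- (- 0))  =[neg_neg →]=  0    ⊢ (- ((- b) + 0))
(4) ((- b) + 0)  =[add_zero →]=  (- b)    ⊢ cost 3, within 3

(- (- b))   [cost 3]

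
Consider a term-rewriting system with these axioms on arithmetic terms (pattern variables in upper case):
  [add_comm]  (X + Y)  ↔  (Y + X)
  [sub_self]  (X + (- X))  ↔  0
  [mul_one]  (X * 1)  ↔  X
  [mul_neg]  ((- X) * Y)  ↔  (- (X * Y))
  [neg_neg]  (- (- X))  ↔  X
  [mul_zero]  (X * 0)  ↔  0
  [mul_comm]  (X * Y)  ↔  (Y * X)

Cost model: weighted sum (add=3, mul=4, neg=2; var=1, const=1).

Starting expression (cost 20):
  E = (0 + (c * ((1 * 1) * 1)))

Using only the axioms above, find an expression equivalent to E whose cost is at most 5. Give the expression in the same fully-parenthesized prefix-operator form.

(0 + c)   [cost 5]

1. [mul_one →] (1 * 1)  →  1;  E = (0 + (c * (1 * 1)))
2. [mul_one →] (1 * 1)  →  1;  E = (0 + (c * 1))
3. [mul_one →] (c * 1)  →  c;  cost 5 ≤ 5, done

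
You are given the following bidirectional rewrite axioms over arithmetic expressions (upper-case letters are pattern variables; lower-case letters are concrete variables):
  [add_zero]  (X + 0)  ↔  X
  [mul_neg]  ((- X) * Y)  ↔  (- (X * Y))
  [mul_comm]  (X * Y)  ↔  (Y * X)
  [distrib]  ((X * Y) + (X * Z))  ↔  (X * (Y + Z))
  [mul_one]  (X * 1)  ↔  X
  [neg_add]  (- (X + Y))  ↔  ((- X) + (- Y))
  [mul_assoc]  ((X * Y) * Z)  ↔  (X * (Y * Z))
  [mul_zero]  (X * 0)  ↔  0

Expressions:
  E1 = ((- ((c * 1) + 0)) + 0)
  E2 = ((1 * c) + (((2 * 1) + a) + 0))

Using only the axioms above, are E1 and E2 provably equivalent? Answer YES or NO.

All listed rules preserve value, hence provable equivalence implies equal values everywhere; look for a separating assignment.
a=0, c=0 gives E1 ↦ 0, E2 ↦ 2; values differ ⇒ not provably equivalent.

NO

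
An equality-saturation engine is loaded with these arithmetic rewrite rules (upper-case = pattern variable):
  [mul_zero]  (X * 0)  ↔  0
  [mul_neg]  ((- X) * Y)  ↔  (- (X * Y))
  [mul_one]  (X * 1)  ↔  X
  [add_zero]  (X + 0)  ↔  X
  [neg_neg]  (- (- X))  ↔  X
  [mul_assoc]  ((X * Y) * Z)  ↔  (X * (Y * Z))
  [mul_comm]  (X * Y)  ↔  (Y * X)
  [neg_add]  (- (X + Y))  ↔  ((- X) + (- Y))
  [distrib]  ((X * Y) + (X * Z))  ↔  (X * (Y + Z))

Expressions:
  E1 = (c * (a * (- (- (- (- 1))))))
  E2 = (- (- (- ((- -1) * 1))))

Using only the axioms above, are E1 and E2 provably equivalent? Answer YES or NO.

NO

The axioms are sound identities: if E1 ↔* E2 then E1 and E2 evaluate identically under any assignment.
Under a=0, c=0: E1 evaluates to 0, E2 to -1. Distinct ⇒ no rewrite sequence connects them.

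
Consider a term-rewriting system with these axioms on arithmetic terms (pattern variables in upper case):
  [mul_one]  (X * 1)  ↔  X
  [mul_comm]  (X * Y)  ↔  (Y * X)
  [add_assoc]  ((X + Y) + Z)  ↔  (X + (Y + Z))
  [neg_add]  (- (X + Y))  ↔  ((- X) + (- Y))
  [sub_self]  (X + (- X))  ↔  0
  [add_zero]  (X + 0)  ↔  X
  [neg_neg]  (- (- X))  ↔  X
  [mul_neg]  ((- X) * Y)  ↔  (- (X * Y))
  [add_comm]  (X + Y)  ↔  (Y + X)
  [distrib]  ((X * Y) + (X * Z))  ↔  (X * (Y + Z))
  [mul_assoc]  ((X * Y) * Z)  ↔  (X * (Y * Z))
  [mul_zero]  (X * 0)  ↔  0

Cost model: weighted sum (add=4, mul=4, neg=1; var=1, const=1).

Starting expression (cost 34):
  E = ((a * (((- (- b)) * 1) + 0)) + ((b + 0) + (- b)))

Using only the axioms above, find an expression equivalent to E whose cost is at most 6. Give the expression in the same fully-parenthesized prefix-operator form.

step 1: add_zero (→) rewrites (((- (- b)) * 1) + 0) into ((- (- b)) * 1), now ((a * ((- (- b)) * 1)) + ((b + 0) + (- b)))
step 2: add_zero (→) rewrites (b + 0) into b, now ((a * ((- (- b)) * 1)) + (b + (- b)))
step 3: sub_self (→) rewrites (b + (- b)) into 0, now ((a * ((- (- b)) * 1)) + 0)
step 4: neg_neg (→) rewrites (- (- b)) into b, now ((a * (b * 1)) + 0)
step 5: add_zero (→) rewrites ((a * (b * 1)) + 0) into (a * (b * 1))
step 6: mul_one (→) rewrites (b * 1) into b, reaching cost 6 (bound 6)

(a * b)   [cost 6]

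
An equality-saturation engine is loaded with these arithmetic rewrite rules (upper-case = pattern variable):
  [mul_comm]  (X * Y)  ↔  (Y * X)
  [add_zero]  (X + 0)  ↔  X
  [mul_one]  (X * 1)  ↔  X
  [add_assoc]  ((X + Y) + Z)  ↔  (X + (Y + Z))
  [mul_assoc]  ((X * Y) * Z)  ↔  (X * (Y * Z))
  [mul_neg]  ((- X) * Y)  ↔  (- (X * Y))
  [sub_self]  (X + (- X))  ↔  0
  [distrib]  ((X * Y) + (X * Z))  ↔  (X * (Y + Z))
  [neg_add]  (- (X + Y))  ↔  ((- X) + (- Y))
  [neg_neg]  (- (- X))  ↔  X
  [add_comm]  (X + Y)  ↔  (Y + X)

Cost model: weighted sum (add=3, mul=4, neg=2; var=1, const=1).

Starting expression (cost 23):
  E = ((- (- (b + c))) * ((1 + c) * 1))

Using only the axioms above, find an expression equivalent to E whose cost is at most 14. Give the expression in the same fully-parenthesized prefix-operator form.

((c + b) * (1 + c))   [cost 14]

(1) (- (- (b + c)))  =[neg_neg →]=  (b + c)    ⊢ ((b + c) * ((1 + c) * 1))
(2) (b + c)  =[add_comm →]=  (c + b)    ⊢ ((c + b) * ((1 + c) * 1))
(3) ((1 + c) * 1)  =[mul_one →]=  (1 + c)    ⊢ cost 14, within 14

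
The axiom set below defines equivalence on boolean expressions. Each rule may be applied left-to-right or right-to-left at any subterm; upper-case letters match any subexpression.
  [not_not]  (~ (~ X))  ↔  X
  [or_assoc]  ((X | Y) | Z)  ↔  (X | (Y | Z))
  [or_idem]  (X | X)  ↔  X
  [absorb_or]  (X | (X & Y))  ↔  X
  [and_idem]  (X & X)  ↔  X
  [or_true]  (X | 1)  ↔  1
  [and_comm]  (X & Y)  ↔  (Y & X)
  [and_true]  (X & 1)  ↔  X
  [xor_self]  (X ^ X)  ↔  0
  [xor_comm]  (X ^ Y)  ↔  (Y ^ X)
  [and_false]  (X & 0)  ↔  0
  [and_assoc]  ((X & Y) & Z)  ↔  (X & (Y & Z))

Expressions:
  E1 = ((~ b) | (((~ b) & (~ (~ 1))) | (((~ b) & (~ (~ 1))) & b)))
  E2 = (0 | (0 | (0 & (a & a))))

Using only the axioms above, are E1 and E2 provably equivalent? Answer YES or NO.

The axioms are sound identities: if E1 ↔* E2 then E1 and E2 evaluate identically under any assignment.
Under a=0, b=0: E1 evaluates to 1, E2 to 0. Distinct ⇒ no rewrite sequence connects them.

NO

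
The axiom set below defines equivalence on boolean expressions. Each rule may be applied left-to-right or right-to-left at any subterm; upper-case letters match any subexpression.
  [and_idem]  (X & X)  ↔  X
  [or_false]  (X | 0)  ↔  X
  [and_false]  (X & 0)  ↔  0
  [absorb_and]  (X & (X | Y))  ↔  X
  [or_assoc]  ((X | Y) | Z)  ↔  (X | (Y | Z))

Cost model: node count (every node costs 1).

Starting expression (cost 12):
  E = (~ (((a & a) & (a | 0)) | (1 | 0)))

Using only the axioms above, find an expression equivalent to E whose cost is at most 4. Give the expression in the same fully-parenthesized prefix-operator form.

(1) (a & a)  =[and_idem →]=  a    ⊢ (~ ((a & (a | 0)) | (1 | 0)))
(2) (1 | 0)  =[or_false →]=  1    ⊢ (~ ((a & (a | 0)) | 1))
(3) (a & (a | 0))  =[absorb_and →]=  a    ⊢ cost 4, within 4

(~ (a | 1))   [cost 4]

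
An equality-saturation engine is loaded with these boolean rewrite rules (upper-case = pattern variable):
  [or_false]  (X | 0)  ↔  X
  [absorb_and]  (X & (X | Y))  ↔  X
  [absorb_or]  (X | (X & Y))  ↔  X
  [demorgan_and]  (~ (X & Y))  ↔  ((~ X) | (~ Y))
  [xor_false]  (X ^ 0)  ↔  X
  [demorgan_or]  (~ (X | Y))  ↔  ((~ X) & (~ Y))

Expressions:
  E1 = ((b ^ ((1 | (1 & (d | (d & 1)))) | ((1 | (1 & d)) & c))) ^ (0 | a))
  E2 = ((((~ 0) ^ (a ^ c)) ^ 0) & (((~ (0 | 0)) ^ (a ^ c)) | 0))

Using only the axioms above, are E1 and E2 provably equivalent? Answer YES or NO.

NO

All listed rules preserve value, hence provable equivalence implies equal values everywhere; look for a separating assignment.
a=0, b=0, c=1, d=0 gives E1 ↦ 1, E2 ↦ 0; values differ ⇒ not provably equivalent.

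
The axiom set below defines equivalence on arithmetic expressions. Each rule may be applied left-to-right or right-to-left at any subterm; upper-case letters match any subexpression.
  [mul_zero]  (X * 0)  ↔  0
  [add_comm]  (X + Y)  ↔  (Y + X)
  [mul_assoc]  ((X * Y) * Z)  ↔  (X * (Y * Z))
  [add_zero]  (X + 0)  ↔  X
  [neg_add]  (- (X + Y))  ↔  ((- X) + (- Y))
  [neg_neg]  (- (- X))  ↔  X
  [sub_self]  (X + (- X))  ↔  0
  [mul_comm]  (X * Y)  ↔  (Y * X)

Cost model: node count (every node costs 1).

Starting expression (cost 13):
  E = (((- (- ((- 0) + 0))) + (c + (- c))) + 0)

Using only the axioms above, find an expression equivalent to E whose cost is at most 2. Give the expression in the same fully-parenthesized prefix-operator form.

(- 0)   [cost 2]

step 1: add_zero (→) rewrites ((- 0) + 0) into (- 0), now (((- (- (- 0))) + (c + (- c))) + 0)
step 2: sub_self (→) rewrites (c + (- c)) into 0, now (((- (- (- 0))) + 0) + 0)
step 3: add_zero (→) rewrites (((- (- (- 0))) + 0) + 0) into ((- (- (- 0))) + 0)
step 4: add_zero (→) rewrites ((- (- (- 0))) + 0) into (- (- (- 0)))
step 5: neg_neg (→) rewrites (- (- (- 0))) into (- 0), reaching cost 2 (bound 2)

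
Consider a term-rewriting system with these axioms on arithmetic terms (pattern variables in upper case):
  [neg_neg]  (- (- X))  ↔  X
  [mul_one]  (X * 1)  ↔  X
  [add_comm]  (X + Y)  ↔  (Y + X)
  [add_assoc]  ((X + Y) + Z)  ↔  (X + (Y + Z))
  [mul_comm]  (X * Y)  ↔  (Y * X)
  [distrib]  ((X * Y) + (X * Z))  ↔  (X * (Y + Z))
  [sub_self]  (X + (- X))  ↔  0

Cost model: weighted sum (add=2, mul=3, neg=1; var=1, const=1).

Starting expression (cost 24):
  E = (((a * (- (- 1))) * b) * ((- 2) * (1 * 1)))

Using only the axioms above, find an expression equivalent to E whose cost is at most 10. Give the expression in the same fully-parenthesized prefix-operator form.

(1) (- (- 1))  =[neg_neg →]=  1    ⊢ (((a * 1) * b) * ((- 2) * (1 * 1)))
(2) (1 * 1)  =[mul_one →]=  1    ⊢ (((a * 1) * b) * ((- 2) * 1))
(3) ((- 2) * 1)  =[mul_one →]=  (- 2)    ⊢ (((a * 1) * b) * (- 2))
(4) (a * 1)  =[mul_one →]=  a    ⊢ cost 10, within 10

((a * b) * (- 2))   [cost 10]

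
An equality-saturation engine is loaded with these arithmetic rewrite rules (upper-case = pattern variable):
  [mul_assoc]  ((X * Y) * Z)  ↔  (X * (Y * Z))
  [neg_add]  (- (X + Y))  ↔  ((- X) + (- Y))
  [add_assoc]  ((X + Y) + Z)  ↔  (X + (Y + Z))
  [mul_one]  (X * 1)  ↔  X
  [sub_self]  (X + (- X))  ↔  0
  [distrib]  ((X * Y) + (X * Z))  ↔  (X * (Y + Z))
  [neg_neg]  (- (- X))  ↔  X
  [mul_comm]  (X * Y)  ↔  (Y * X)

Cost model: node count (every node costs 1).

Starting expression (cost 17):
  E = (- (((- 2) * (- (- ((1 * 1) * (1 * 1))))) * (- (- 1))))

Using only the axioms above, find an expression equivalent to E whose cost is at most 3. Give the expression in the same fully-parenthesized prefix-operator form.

(1) (- (- ((1 * 1) * (1 * 1))))  =[neg_neg →]=  ((1 * 1) * (1 * 1))    ⊢ (- (((- 2) * ((1 * 1) * (1 * 1))) * (- (- 1))))
(2) (1 * 1)  =[mul_one →]=  1    ⊢ (- (((- 2) * ((1 * 1) * 1)) * (- (- 1))))
(3) (1 * 1)  =[mul_one →]=  1    ⊢ (- (((- 2) * (1 * 1)) * (- (- 1))))
(4) (1 * 1)  =[mul_one →]=  1    ⊢ (- (((- 2) * 1) * (- (- 1))))
(5) (- (- 1))  =[neg_neg →]=  1    ⊢ (- (((- 2) * 1) * 1))
(6) ((- 2) * 1)  =[mul_one →]=  (- 2)    ⊢ (- ((- 2) * 1))
(7) ((- 2) * 1)  =[mul_one →]=  (- 2)    ⊢ cost 3, within 3

(- (- 2))   [cost 3]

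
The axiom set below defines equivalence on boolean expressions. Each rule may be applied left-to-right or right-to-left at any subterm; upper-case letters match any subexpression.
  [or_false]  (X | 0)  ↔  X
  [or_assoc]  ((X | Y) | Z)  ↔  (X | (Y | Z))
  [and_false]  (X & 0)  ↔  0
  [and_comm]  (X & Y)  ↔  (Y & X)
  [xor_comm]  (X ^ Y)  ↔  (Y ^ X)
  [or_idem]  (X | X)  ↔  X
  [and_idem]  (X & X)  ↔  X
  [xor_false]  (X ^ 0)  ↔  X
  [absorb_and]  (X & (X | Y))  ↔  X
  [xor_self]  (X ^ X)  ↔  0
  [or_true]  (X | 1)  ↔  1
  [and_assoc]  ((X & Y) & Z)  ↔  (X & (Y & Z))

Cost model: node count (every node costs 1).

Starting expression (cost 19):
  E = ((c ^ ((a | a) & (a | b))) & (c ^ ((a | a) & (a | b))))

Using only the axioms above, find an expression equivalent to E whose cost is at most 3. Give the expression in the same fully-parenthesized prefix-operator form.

(c ^ a)   [cost 3]

step 1: and_idem (→) rewrites ((c ^ ((a | a) & (a | b))) & (c ^ ((a | a) & (a | b)))) into (c ^ ((a | a) & (a | b)))
step 2: or_idem (→) rewrites (a | a) into a, now (c ^ (a & (a | b)))
step 3: absorb_and (→) rewrites (a & (a | b)) into a, reaching cost 3 (bound 3)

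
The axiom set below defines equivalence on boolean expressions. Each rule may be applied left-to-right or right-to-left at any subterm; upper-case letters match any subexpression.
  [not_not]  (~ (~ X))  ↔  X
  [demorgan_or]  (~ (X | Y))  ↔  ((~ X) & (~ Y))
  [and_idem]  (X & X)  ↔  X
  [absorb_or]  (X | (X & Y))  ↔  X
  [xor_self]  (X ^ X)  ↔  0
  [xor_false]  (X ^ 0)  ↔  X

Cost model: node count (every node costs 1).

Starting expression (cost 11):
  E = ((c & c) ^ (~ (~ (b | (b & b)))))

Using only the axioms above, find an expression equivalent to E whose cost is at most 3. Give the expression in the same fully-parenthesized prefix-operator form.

(c ^ b)   [cost 3]

step 1: absorb_or (→) rewrites (b | (b & b)) into b, now ((c & c) ^ (~ (~ b)))
step 2: and_idem (→) rewrites (c & c) into c, now (c ^ (~ (~ b)))
step 3: not_not (→) rewrites (~ (~ b)) into b, reaching cost 3 (bound 3)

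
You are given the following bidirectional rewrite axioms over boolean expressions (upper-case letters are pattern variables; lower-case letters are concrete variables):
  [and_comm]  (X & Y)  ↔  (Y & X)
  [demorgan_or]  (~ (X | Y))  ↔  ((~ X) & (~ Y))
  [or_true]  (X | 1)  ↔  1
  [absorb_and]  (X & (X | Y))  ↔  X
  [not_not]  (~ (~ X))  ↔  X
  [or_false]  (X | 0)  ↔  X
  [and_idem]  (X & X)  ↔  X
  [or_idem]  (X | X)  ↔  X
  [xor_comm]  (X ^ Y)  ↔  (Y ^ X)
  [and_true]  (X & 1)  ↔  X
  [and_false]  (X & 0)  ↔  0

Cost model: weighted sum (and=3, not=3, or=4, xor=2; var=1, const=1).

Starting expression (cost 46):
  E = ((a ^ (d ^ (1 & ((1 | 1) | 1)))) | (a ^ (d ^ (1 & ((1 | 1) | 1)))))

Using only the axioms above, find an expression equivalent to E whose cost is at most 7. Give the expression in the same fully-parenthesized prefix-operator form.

(a ^ (d ^ 1))   [cost 7]

1. [or_idem →] ((a ^ (d ^ (1 & ((1 | 1) | 1)))) | (a ^ (d ^ (1 & ((1 | 1) | 1)))))  →  (a ^ (d ^ (1 & ((1 | 1) | 1))))
2. [or_idem →] (1 | 1)  →  1;  E = (a ^ (d ^ (1 & (1 | 1))))
3. [absorb_and →] (1 & (1 | 1))  →  1;  cost 7 ≤ 7, done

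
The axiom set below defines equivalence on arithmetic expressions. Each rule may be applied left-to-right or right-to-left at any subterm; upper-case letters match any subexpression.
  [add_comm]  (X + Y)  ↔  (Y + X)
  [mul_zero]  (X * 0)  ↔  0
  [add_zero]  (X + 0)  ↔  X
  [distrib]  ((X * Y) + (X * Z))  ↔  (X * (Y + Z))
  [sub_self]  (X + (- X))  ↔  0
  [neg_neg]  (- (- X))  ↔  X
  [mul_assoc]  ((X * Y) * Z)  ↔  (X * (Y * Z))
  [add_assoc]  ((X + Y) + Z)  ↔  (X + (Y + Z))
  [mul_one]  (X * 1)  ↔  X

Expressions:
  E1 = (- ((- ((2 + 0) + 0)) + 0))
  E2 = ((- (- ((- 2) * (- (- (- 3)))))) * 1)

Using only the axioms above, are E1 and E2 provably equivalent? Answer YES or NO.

The axioms are sound identities: if E1 ↔* E2 then E1 and E2 evaluate identically under any assignment.
Under the empty assignment (no variables occur): E1 evaluates to 2, E2 to 6. Distinct ⇒ no rewrite sequence connects them.

NO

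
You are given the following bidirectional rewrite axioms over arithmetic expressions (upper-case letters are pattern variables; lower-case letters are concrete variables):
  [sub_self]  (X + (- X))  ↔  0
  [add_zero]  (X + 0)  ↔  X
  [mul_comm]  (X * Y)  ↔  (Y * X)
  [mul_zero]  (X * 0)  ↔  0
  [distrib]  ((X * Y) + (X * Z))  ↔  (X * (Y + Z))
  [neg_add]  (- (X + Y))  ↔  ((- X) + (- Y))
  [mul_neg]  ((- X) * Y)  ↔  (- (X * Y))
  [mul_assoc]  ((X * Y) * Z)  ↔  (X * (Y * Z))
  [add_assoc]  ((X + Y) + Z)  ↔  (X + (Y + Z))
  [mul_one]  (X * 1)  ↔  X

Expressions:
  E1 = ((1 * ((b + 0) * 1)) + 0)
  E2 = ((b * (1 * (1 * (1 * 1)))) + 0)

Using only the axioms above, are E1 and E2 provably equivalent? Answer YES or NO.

YES

(1) ((b + 0) * 1)  =[mul_one →]=  (b + 0)    ⊢ ((1 * (b + 0)) + 0)
(2) ((1 * (b + 0)) + 0)  =[add_zero →]=  (1 * (b + 0))
(3) (b + 0)  =[add_zero →]=  b    ⊢ (1 * b)
(4) 1  =[mul_one ←]=  (1 * 1)    ⊢ ((1 * 1) * b)
(5) ((1 * 1) * b)  =[mul_comm →]=  (b * (1 * 1))
(6) 1  =[mul_one ←]=  (1 * 1)    ⊢ (b * (1 * (1 * 1)))
(7) (b * (1 * (1 * 1)))  =[add_zero ←]=  ((b * (1 * (1 * 1))) + 0)
(8) 1  =[mul_one ←]=  (1 * 1)    ⊢ E2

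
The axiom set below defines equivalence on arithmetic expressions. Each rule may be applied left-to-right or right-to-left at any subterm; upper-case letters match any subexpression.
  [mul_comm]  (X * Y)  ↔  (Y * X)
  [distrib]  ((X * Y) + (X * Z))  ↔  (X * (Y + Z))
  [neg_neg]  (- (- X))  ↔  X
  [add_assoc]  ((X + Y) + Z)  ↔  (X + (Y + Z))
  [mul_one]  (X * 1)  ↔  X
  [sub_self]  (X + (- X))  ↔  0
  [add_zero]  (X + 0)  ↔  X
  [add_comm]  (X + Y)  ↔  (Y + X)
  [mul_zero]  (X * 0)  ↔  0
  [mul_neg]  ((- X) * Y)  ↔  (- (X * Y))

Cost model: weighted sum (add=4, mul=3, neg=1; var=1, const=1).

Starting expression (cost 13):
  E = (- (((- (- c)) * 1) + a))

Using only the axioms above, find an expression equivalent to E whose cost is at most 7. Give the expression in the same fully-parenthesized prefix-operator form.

step 1: mul_one (→) rewrites ((- (- c)) * 1) into (- (- c)), now (- ((- (- c)) + a))
step 2: neg_neg (→) rewrites (- (- c)) into c, reaching cost 7 (bound 7)

(- (c + a))   [cost 7]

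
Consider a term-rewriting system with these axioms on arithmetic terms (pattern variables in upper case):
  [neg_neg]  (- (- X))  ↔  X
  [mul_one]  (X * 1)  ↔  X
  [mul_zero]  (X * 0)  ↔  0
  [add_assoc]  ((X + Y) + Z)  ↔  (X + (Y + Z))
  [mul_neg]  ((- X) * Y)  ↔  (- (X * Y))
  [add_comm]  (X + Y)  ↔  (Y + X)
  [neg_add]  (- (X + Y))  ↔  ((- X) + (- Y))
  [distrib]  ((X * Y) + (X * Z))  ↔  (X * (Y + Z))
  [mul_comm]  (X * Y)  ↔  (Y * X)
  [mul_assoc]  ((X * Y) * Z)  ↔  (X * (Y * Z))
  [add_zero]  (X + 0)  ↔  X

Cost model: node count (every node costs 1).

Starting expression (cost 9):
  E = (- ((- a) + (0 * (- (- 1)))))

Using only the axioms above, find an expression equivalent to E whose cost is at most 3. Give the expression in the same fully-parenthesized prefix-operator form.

(1) (- (- 1))  =[neg_neg →]=  1    ⊢ (- ((- a) + (0 * 1)))
(2) (0 * 1)  =[mul_one →]=  0    ⊢ (- ((- a) + 0))
(3) ((- a) + 0)  =[add_zero →]=  (- a)    ⊢ cost 3, within 3

(- (- a))   [cost 3]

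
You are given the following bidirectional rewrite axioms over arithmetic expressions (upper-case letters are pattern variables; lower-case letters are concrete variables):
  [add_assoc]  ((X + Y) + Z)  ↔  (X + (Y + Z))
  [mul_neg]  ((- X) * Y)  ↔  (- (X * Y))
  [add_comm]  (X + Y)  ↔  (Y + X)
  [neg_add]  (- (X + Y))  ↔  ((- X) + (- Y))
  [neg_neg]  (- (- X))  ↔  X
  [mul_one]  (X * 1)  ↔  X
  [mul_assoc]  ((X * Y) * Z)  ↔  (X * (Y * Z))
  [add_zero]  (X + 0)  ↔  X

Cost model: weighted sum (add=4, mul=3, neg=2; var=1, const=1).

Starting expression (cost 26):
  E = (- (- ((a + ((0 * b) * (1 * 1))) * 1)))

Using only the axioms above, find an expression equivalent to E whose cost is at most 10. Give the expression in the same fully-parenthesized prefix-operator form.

1. [mul_one →] ((a + ((0 * b) * (1 * 1))) * 1)  →  (a + ((0 * b) * (1 * 1)));  E = (- (- (a + ((0 * b) * (1 * 1)))))
2. [mul_one →] (1 * 1)  →  1;  E = (- (- (a + ((0 * b) * 1))))
3. [mul_one →] ((0 * b) * 1)  →  (0 * b);  E = (- (- (a + (0 * b))))
4. [neg_neg →] (- (- (a + (0 * b))))  →  (a + (0 * b));  cost 10 ≤ 10, done

(a + (0 * b))   [cost 10]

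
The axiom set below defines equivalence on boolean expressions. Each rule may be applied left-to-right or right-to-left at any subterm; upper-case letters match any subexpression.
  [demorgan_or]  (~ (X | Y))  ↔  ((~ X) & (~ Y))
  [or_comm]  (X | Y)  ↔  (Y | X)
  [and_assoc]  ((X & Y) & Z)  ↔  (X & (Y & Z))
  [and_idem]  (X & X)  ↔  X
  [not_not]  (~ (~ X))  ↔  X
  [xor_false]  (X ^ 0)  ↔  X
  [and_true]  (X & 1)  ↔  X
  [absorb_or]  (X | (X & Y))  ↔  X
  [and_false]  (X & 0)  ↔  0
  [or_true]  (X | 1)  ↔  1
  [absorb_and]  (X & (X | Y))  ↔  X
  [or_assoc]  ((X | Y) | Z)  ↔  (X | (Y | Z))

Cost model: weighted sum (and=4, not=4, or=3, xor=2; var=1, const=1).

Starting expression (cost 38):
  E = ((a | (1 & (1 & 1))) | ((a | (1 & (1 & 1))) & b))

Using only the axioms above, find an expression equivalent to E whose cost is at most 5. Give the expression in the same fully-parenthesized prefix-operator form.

1. [absorb_or →] ((a | (1 & (1 & 1))) | ((a | (1 & (1 & 1))) & b))  →  (a | (1 & (1 & 1)))
2. [and_true →] (1 & 1)  →  1;  E = (a | (1 & 1))
3. [and_true →] (1 & 1)  →  1;  cost 5 ≤ 5, done

(a | 1)   [cost 5]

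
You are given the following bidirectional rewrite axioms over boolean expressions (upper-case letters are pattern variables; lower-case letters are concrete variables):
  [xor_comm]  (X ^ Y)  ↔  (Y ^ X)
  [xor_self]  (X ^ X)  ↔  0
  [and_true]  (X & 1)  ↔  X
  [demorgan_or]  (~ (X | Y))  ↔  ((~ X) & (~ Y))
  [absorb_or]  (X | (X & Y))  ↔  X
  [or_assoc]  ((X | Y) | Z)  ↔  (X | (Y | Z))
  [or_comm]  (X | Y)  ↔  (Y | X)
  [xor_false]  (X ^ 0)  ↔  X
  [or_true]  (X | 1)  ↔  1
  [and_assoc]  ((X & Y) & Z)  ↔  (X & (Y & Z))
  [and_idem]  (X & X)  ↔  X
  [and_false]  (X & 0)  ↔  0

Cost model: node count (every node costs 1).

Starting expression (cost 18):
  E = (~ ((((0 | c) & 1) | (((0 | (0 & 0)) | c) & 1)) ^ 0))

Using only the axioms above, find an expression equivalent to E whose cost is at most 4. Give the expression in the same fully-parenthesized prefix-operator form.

(~ (0 | c))   [cost 4]

1. [absorb_or →] (0 | (0 & 0))  →  0;  E = (~ ((((0 | c) & 1) | ((0 | c) & 1)) ^ 0))
2. [and_true →] ((0 | c) & 1)  →  (0 | c);  E = (~ (((0 | c) | ((0 | c) & 1)) ^ 0))
3. [xor_false →] (((0 | c) | ((0 | c) & 1)) ^ 0)  →  ((0 | c) | ((0 | c) & 1));  E = (~ ((0 | c) | ((0 | c) & 1)))
4. [absorb_or →] ((0 | c) | ((0 | c) & 1))  →  (0 | c);  cost 4 ≤ 4, done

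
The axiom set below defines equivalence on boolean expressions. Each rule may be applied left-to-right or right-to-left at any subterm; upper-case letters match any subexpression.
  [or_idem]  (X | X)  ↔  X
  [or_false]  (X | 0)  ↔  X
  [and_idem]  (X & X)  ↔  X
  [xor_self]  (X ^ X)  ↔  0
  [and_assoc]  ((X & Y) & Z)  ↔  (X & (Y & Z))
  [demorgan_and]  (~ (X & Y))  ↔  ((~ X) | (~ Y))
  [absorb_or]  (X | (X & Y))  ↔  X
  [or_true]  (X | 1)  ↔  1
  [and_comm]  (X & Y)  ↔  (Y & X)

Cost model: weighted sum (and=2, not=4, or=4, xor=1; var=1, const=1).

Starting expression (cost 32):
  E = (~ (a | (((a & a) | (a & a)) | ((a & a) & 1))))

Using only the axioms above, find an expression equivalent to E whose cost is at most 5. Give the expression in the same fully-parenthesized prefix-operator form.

(1) ((a & a) | (a & a))  =[or_idem →]=  (a & a)    ⊢ (~ (a | ((a & a) | ((a & a) & 1))))
(2) ((a & a) | ((a & a) & 1))  =[absorb_or →]=  (a & a)    ⊢ (~ (a | (a & a)))
(3) (a | (a & a))  =[absorb_or →]=  a    ⊢ cost 5, within 5

(~ a)   [cost 5]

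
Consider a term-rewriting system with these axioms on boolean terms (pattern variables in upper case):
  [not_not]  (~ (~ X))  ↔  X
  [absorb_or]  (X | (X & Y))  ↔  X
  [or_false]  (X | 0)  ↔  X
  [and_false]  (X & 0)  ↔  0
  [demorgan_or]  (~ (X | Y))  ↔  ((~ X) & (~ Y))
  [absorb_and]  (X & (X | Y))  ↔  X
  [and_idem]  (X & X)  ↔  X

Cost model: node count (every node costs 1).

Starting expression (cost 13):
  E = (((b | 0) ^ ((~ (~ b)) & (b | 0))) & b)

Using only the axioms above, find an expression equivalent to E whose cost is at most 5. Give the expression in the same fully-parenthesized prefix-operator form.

((b ^ b) & b)   [cost 5]

(1) (~ (~ b))  =[not_not →]=  b    ⊢ (((b | 0) ^ (b & (b | 0))) & b)
(2) (b & (b | 0))  =[absorb_and →]=  b    ⊢ (((b | 0) ^ b) & b)
(3) (b | 0)  =[or_false →]=  b    ⊢ cost 5, within 5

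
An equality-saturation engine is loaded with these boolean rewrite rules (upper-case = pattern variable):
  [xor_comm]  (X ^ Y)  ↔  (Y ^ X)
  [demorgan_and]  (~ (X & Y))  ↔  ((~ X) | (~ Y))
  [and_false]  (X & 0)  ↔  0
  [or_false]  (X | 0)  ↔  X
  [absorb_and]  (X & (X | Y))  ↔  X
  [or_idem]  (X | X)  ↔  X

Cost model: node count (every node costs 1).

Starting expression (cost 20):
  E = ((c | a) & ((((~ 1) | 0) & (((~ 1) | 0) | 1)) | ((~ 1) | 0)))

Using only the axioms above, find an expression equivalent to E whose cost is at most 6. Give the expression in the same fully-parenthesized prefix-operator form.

1. [absorb_and →] (((~ 1) | 0) & (((~ 1) | 0) | 1))  →  ((~ 1) | 0);  E = ((c | a) & (((~ 1) | 0) | ((~ 1) | 0)))
2. [or_idem →] (((~ 1) | 0) | ((~ 1) | 0))  →  ((~ 1) | 0);  E = ((c | a) & ((~ 1) | 0))
3. [or_false →] ((~ 1) | 0)  →  (~ 1);  cost 6 ≤ 6, done

((c | a) & (~ 1))   [cost 6]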